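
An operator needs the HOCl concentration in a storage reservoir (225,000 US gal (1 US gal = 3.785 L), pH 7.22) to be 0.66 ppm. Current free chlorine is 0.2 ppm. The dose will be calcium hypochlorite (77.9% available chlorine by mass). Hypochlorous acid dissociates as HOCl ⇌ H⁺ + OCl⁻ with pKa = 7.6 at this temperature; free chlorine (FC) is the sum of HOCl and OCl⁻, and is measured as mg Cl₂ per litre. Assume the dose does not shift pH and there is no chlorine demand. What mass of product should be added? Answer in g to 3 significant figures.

Volume: 225,000 US gal × 3.785 L/gal = 851,625 L.
[OCl⁻]/[HOCl] = 10^(pH − pKa) = 10^(7.22 − 7.6) = 0.4169; fraction as HOCl = 1/(1 + 0.4169) = 0.7058.
Free chlorine required for 0.66 ppm HOCl: 0.66 / 0.7058 = 0.9351 ppm.
FC to add: 0.9351 − 0.2 = 0.7351 mg/L as Cl₂.
Cl₂ equivalent: 0.7351 mg/L × 851,625 L = 626.1 g.
Product at 77.9% available Cl: 626.1 / 0.779 = 803.7 g.

804 g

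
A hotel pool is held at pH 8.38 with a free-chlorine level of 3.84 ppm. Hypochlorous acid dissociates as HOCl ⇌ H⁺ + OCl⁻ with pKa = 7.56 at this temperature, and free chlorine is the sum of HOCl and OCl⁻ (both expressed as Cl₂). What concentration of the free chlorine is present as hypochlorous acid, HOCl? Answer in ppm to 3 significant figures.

0.505 ppm

[OCl⁻]/[HOCl] = 10^(pH − pKa) = 10^(8.38 − 7.56) = 10^0.82 = 6.607.
Fraction as HOCl = 1 / (1 + 6.607) = 0.1315.
HOCl = 0.1315 × 3.84 ppm = 0.5048 ppm.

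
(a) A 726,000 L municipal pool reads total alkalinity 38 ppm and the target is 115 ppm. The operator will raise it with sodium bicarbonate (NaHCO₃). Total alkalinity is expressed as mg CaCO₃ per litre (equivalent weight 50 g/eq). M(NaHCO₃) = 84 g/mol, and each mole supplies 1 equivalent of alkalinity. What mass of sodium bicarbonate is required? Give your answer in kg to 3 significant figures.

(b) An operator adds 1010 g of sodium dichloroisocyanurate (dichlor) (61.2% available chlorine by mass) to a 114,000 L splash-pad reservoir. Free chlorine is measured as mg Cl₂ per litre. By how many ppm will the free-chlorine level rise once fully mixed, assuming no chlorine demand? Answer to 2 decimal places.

(a) 93.9 kg; (b) 5.42 ppm

(a) Alkalinity to add: (115 − 38) = 77 mg/L as CaCO₃ × 726,000 L = 55,900 g as CaCO₃.
(a) Equivalents: 55,900 g ÷ 50 g/eq = 1118 eq.
(a) NaHCO₃ supplies 1 eq per mole → 1118 mol.
(a) Mass: 1118 mol × 84 g/mol = 93,920 g.

(b) Available chlorine delivered: 1010 g × 0.612 = 618.1 g as Cl₂.
(b) Concentration rise: 618.1 g / 114,000 L = 5.422 mg/L = 5.42 ppm.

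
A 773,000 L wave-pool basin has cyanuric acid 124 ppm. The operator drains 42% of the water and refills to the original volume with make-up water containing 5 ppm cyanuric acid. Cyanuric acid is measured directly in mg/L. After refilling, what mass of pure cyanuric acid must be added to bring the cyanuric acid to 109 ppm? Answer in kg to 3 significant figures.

27.0 kg

After draining 42% and refilling: 124 × 0.58 + 5 × 0.42 = 74.02 ppm.
Deficit to target: 109 − 74.02 = 34.98 mg/L.
Mass: 34.98 mg/L × 773,000 L = 27,040 g cyanuric acid.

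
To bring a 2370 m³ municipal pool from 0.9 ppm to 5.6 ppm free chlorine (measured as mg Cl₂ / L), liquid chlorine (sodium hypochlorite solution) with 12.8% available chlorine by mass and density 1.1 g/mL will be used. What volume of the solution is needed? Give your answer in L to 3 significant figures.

Volume: 2370 m³ = 2,370,000 L.
Chlorine deficit: 5.6 − 0.9 = 4.7 ppm = 4.7 mg/L as Cl₂.
Cl₂ equivalent needed: 4.7 mg/L × 2,370,000 L = 11,140,000 mg = 11,140 g.
Product at 12.8% available chlorine: 11,140 / 0.128 = 87,020 g.
Volume at density 1.1 g/mL: 87,020 g ÷ 1.1 g/mL = 79,110 mL.

79.1 L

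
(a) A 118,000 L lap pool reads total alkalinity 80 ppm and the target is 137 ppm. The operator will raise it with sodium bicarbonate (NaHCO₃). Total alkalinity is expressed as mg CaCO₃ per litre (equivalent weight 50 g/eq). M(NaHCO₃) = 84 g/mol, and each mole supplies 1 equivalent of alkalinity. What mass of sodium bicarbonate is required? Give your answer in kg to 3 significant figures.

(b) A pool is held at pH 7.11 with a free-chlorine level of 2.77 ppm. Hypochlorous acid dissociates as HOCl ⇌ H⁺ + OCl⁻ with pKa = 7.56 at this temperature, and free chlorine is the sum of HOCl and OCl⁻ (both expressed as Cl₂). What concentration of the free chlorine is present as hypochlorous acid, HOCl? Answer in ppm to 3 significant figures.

(a) 11.3 kg; (b) 2.04 ppm

(a) Alkalinity to add: (137 − 80) = 57 mg/L as CaCO₃ × 118,000 L = 6726 g as CaCO₃.
(a) Equivalents: 6726 g ÷ 50 g/eq = 134.5 eq.
(a) NaHCO₃ supplies 1 eq per mole → 134.5 mol.
(a) Mass: 134.5 mol × 84 g/mol = 11,300 g.

(b) [OCl⁻]/[HOCl] = 10^(pH − pKa) = 10^(7.11 − 7.56) = 10^-0.45 = 0.3548.
(b) Fraction as HOCl = 1 / (1 + 0.3548) = 0.7381.
(b) HOCl = 0.7381 × 2.77 ppm = 2.045 ppm.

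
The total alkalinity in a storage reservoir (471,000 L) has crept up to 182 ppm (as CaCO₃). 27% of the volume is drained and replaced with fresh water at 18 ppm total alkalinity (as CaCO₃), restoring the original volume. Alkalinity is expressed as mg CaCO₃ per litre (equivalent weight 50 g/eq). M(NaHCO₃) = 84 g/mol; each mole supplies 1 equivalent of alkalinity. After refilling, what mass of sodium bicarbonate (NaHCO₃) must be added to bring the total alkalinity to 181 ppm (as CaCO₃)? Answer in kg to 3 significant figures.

After draining 27% and refilling: 182 × 0.73 + 18 × 0.27 = 137.72 ppm.
Deficit to target: 181 − 137.72 = 43.28 mg/L.
As CaCO₃: 43.28 mg/L × 471,000 L = 20,380 g; ÷ 50 g/eq ÷ 1 = 407.7 mol NaHCO₃.
Mass: 407.7 × 84 = 34,250 g.

34.2 kg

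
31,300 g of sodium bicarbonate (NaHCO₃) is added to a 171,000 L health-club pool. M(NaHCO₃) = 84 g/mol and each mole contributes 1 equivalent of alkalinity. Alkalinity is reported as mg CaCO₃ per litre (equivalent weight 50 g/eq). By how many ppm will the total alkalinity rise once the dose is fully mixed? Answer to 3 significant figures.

109 ppm

Moles of NaHCO₃: 31,300 g ÷ 84 g/mol = 372.6 mol → 372.6 eq of alkalinity.
As CaCO₃: 372.6 eq × 50 g/eq = 18,630 g.
Rise: 18,630 g / 171,000 L × 1000 = 109 mg/L.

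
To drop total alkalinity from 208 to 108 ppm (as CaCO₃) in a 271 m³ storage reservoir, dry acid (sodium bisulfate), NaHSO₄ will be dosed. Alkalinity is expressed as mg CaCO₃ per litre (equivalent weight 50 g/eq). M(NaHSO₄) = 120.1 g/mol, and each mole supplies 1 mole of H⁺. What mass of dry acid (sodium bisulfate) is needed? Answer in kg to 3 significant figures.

Volume: 271 m³ = 271,000 L.
Alkalinity to neutralize: (208 − 108) = 100 mg/L as CaCO₃ × 271,000 L = 27,100 g as CaCO₃.
Equivalents of H⁺ required: 27,100 ÷ 50 g/eq = 542 eq = 542 mol NaHSO₄.
Mass of NaHSO₄: 542 × 120.1 = 65,090 g.

65.1 kg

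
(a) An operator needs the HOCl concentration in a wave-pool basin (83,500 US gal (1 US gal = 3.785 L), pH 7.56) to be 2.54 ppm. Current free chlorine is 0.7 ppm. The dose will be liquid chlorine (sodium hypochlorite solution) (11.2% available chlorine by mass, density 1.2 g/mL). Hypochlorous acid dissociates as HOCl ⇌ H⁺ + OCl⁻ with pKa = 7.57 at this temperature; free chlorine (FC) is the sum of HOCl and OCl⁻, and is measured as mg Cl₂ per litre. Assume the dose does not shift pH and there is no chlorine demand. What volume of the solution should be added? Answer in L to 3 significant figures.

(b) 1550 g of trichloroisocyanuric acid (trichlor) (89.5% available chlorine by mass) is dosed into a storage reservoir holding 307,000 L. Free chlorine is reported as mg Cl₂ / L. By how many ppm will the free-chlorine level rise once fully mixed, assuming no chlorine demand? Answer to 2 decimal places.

(a) 10.2 L; (b) 4.52 ppm

(a) Volume: 83,500 US gal × 3.785 L/gal = 316,048 L.
(a) [OCl⁻]/[HOCl] = 10^(pH − pKa) = 10^(7.56 − 7.57) = 0.9772; fraction as HOCl = 1/(1 + 0.9772) = 0.5058.
(a) Free chlorine required for 2.54 ppm HOCl: 2.54 / 0.5058 = 5.022 ppm.
(a) FC to add: 5.022 − 0.7 = 4.322 mg/L as Cl₂.
(a) Cl₂ equivalent: 4.322 mg/L × 316,048 L = 1366 g.
(a) Product at 11.2% available Cl: 1366 / 0.112 = 12,200 g.
(a) Volume: 12,200 g ÷ 1.2 g/mL = 10,160 mL.

(b) Available chlorine delivered: 1550 g × 0.895 = 1387 g as Cl₂.
(b) Concentration rise: 1387 g / 307,000 L = 4.519 mg/L = 4.52 ppm.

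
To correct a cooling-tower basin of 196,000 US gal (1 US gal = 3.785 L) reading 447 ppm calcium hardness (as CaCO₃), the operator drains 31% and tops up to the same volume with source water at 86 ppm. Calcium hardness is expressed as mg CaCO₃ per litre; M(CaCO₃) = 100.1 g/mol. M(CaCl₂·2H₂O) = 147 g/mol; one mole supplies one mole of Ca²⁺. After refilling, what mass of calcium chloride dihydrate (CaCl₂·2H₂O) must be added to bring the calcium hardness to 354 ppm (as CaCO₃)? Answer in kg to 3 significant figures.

20.6 kg

Volume: 196,000 US gal × 3.785 L/gal = 741,860 L.
After draining 31% and refilling: 447 × 0.69 + 86 × 0.31 = 335.09 ppm.
Deficit to target: 354 − 335.09 = 18.91 mg/L.
As CaCO₃: 18.91 mg/L × 741,860 L = 14,030 g; ÷ 100.1 = 140.1 mol Ca²⁺.
Mass: 140.1 × 147 = 20,600 g.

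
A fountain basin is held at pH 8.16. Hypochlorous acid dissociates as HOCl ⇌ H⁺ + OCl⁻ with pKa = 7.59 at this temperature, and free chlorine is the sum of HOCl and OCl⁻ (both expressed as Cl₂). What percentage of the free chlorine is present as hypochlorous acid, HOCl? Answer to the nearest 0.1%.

[OCl⁻]/[HOCl] = 10^(pH − pKa) = 10^(8.16 − 7.59) = 10^0.57 = 3.715.
Fraction as HOCl = 1 / (1 + 3.715) = 0.2121.

21.2%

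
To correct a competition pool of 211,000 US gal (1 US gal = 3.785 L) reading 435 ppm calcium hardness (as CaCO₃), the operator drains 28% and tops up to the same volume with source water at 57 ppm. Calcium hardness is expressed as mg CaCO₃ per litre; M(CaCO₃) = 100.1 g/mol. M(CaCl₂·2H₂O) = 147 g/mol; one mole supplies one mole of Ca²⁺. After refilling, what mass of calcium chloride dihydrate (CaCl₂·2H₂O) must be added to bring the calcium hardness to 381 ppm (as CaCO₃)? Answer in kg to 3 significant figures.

Volume: 211,000 US gal × 3.785 L/gal = 798,635 L.
After draining 28% and refilling: 435 × 0.72 + 57 × 0.28 = 329.16 ppm.
Deficit to target: 381 − 329.16 = 51.84 mg/L.
As CaCO₃: 51.84 mg/L × 798,635 L = 41,400 g; ÷ 100.1 = 413.6 mol Ca²⁺.
Mass: 413.6 × 147 = 60,800 g.

60.8 kg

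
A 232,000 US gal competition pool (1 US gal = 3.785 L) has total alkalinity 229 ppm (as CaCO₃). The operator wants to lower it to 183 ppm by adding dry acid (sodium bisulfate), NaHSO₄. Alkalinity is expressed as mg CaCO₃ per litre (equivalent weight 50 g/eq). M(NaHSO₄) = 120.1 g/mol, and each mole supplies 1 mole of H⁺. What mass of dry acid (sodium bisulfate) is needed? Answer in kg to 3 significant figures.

97.0 kg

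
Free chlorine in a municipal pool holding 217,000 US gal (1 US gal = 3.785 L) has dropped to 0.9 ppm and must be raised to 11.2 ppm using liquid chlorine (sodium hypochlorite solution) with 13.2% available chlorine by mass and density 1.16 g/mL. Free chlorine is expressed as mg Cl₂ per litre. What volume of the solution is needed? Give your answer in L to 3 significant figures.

Volume: 217,000 US gal × 3.785 L/gal = 821,345 L.
Chlorine deficit: 11.2 − 0.9 = 10.3 ppm = 10.3 mg/L as Cl₂.
Cl₂ equivalent needed: 10.3 mg/L × 821,345 L = 8,460,000 mg = 8460 g.
Product at 13.2% available chlorine: 8460 / 0.132 = 64,090 g.
Volume at density 1.16 g/mL: 64,090 g ÷ 1.16 g/mL = 55,250 mL.

55.2 L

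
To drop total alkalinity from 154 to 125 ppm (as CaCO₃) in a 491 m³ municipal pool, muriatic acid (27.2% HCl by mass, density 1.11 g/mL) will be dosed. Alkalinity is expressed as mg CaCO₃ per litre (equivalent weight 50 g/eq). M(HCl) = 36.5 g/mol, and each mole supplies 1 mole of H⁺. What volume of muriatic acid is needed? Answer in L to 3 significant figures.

Volume: 491 m³ = 491,000 L.
Alkalinity to neutralize: (154 − 125) = 29 mg/L as CaCO₃ × 491,000 L = 14,240 g as CaCO₃.
Equivalents of H⁺ required: 14,240 ÷ 50 g/eq = 284.8 eq = 284.8 mol HCl.
Mass of HCl: 284.8 × 36.5 = 10,390 g.
Mass of 27.2% solution: 10,390 / 0.272 = 38,210 g.
Volume: 38,210 g ÷ 1.11 g/mL = 34,430 mL.

34.4 L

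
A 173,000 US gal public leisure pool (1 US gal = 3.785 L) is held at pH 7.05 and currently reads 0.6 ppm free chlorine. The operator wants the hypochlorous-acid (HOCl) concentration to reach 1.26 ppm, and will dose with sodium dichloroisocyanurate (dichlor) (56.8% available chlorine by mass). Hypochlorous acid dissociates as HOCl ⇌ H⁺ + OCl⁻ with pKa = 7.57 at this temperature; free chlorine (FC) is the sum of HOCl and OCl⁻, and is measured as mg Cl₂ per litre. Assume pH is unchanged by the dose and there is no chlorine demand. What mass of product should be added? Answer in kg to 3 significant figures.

1.20 kg

Volume: 173,000 US gal × 3.785 L/gal = 654,805 L.
[OCl⁻]/[HOCl] = 10^(pH − pKa) = 10^(7.05 − 7.57) = 0.302; fraction as HOCl = 1/(1 + 0.302) = 0.7681.
Free chlorine required for 1.26 ppm HOCl: 1.26 / 0.7681 = 1.641 ppm.
FC to add: 1.641 − 0.6 = 1.041 mg/L as Cl₂.
Cl₂ equivalent: 1.041 mg/L × 654,805 L = 681.3 g.
Product at 56.8% available Cl: 681.3 / 0.568 = 1200 g.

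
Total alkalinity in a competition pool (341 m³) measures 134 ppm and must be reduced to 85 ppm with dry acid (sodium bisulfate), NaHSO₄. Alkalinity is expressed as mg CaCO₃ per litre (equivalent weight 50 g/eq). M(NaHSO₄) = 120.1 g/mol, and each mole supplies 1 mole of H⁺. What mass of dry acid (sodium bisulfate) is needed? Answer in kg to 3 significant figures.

40.1 kg

Volume: 341 m³ = 341,000 L.
Alkalinity to neutralize: (134 − 85) = 49 mg/L as CaCO₃ × 341,000 L = 16,710 g as CaCO₃.
Equivalents of H⁺ required: 16,710 ÷ 50 g/eq = 334.2 eq = 334.2 mol NaHSO₄.
Mass of NaHSO₄: 334.2 × 120.1 = 40,140 g.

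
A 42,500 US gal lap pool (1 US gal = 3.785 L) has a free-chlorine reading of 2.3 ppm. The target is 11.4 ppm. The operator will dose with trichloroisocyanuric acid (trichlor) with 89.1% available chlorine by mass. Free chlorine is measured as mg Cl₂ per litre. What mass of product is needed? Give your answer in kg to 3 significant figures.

1.64 kg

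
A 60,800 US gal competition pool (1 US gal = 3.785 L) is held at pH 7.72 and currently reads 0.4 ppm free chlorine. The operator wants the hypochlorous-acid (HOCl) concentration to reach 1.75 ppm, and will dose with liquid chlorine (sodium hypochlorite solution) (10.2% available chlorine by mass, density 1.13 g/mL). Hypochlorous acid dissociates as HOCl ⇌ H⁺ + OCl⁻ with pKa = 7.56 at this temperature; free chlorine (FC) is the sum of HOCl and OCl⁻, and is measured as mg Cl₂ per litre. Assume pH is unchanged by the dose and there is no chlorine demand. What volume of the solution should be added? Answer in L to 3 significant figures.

Volume: 60,800 US gal × 3.785 L/gal = 230,128 L.
[OCl⁻]/[HOCl] = 10^(pH − pKa) = 10^(7.72 − 7.56) = 1.445; fraction as HOCl = 1/(1 + 1.445) = 0.4089.
Free chlorine required for 1.75 ppm HOCl: 1.75 / 0.4089 = 4.28 ppm.
FC to add: 4.28 − 0.4 = 3.88 mg/L as Cl₂.
Cl₂ equivalent: 3.88 mg/L × 230,128 L = 892.8 g.
Product at 10.2% available Cl: 892.8 / 0.102 = 8753 g.
Volume: 8753 g ÷ 1.13 g/mL = 7746 mL.

7.75 L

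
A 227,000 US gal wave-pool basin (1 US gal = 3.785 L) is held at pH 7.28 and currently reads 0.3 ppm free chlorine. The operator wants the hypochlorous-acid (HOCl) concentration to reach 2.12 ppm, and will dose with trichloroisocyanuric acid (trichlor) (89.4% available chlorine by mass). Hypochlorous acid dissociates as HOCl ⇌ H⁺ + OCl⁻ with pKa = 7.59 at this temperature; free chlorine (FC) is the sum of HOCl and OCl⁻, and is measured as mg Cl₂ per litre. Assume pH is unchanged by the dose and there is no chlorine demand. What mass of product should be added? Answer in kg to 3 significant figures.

2.75 kg

Volume: 227,000 US gal × 3.785 L/gal = 859,195 L.
[OCl⁻]/[HOCl] = 10^(pH − pKa) = 10^(7.28 − 7.59) = 0.4898; fraction as HOCl = 1/(1 + 0.4898) = 0.6712.
Free chlorine required for 2.12 ppm HOCl: 2.12 / 0.6712 = 3.158 ppm.
FC to add: 3.158 − 0.3 = 2.858 mg/L as Cl₂.
Cl₂ equivalent: 2.858 mg/L × 859,195 L = 2456 g.
Product at 89.4% available Cl: 2456 / 0.894 = 2747 g.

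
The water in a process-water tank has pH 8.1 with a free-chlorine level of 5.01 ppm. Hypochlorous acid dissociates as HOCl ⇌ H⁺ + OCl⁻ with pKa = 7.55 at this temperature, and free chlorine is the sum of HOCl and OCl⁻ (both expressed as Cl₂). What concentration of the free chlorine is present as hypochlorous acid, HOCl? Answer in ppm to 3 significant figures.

1.10 ppm

[OCl⁻]/[HOCl] = 10^(pH − pKa) = 10^(8.1 − 7.55) = 10^0.55 = 3.548.
Fraction as HOCl = 1 / (1 + 3.548) = 0.2199.
HOCl = 0.2199 × 5.01 ppm = 1.102 ppm.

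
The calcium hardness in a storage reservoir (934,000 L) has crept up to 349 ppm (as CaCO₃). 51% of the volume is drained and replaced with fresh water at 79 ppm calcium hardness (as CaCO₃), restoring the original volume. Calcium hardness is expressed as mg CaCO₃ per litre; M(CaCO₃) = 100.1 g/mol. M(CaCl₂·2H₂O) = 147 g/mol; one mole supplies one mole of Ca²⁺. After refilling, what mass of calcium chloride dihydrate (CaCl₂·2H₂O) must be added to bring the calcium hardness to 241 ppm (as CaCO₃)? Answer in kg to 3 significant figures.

After draining 51% and refilling: 349 × 0.49 + 79 × 0.51 = 211.3 ppm.
Deficit to target: 241 − 211.3 = 29.7 mg/L.
As CaCO₃: 29.7 mg/L × 934,000 L = 27,740 g; ÷ 100.1 = 277.1 mol Ca²⁺.
Mass: 277.1 × 147 = 40,740 g.

40.7 kg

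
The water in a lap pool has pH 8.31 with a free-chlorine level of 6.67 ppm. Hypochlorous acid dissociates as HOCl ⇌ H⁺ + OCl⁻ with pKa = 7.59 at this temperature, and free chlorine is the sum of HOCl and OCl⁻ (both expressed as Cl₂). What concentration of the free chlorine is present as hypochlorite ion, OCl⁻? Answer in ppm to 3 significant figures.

5.60 ppm

[OCl⁻]/[HOCl] = 10^(pH − pKa) = 10^(8.31 − 7.59) = 10^0.72 = 5.248.
Fraction as HOCl = 1 / (1 + 5.248) = 0.16.
OCl⁻ = (1 − 0.16) × 6.67 ppm = 5.602 ppm.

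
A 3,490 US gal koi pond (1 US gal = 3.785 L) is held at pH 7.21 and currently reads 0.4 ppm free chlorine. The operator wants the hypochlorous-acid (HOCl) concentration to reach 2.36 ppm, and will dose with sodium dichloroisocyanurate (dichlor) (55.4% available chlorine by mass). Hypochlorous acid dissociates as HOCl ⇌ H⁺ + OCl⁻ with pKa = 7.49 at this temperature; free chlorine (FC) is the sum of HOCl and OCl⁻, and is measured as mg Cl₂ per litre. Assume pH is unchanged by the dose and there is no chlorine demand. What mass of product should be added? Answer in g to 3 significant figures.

Volume: 3,490 US gal × 3.785 L/gal = 13,210 L.
[OCl⁻]/[HOCl] = 10^(pH − pKa) = 10^(7.21 − 7.49) = 0.5248; fraction as HOCl = 1/(1 + 0.5248) = 0.6558.
Free chlorine required for 2.36 ppm HOCl: 2.36 / 0.6558 = 3.599 ppm.
FC to add: 3.599 − 0.4 = 3.199 mg/L as Cl₂.
Cl₂ equivalent: 3.199 mg/L × 13,210 L = 42.25 g.
Product at 55.4% available Cl: 42.25 / 0.554 = 76.27 g.

76.3 g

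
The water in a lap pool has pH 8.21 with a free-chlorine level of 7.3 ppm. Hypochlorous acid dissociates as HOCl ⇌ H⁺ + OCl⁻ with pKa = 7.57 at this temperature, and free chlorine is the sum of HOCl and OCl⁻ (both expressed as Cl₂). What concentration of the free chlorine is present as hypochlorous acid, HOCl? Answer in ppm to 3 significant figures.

[OCl⁻]/[HOCl] = 10^(pH − pKa) = 10^(8.21 − 7.57) = 10^0.64 = 4.365.
Fraction as HOCl = 1 / (1 + 4.365) = 0.1864.
HOCl = 0.1864 × 7.3 ppm = 1.361 ppm.

1.36 ppm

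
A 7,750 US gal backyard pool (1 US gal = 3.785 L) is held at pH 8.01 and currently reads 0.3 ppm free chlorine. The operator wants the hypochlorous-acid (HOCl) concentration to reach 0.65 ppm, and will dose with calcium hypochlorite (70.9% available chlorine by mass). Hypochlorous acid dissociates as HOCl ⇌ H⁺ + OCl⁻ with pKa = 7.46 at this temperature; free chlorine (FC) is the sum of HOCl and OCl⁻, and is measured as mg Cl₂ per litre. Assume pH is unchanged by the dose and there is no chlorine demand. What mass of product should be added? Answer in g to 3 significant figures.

110 g

Volume: 7,750 US gal × 3.785 L/gal = 29,334 L.
[OCl⁻]/[HOCl] = 10^(pH − pKa) = 10^(8.01 − 7.46) = 3.548; fraction as HOCl = 1/(1 + 3.548) = 0.2199.
Free chlorine required for 0.65 ppm HOCl: 0.65 / 0.2199 = 2.956 ppm.
FC to add: 2.956 − 0.3 = 2.656 mg/L as Cl₂.
Cl₂ equivalent: 2.656 mg/L × 29,334 L = 77.92 g.
Product at 70.9% available Cl: 77.92 / 0.709 = 109.9 g.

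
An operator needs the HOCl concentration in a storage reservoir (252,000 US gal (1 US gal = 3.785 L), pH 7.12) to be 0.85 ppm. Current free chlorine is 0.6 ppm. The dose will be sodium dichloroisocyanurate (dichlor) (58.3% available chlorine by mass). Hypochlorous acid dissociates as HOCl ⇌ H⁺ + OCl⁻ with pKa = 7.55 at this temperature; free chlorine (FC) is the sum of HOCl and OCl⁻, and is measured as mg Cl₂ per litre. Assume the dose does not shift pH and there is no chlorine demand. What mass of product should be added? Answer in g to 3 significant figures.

Volume: 252,000 US gal × 3.785 L/gal = 953,820 L.
[OCl⁻]/[HOCl] = 10^(pH − pKa) = 10^(7.12 − 7.55) = 0.3715; fraction as HOCl = 1/(1 + 0.3715) = 0.7291.
Free chlorine required for 0.85 ppm HOCl: 0.85 / 0.7291 = 1.166 ppm.
FC to add: 1.166 − 0.6 = 0.5658 mg/L as Cl₂.
Cl₂ equivalent: 0.5658 mg/L × 953,820 L = 539.7 g.
Product at 58.3% available Cl: 539.7 / 0.583 = 925.7 g.

926 g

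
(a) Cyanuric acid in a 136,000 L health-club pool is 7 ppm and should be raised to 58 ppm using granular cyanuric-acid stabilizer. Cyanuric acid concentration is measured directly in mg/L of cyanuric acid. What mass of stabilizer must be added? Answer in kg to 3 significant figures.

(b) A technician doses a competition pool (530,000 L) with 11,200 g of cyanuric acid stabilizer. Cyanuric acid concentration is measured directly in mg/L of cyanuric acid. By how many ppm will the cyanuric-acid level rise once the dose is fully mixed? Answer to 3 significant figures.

(a) 6.94 kg; (b) 21.1 ppm

(a) CYA to add: (58 − 7) = 51 mg/L × 136,000 L = 6936 g cyanuric acid.

(b) Rise: 11,200 g / 530,000 L × 1000 = 21.13 mg/L.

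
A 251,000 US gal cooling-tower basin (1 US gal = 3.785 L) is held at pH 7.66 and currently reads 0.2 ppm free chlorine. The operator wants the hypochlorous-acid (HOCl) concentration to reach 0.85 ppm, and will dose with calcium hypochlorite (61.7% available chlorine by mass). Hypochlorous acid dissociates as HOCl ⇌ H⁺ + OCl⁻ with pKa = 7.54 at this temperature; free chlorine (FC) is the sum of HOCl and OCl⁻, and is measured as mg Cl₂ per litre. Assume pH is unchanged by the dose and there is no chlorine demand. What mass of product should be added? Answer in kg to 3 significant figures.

2.73 kg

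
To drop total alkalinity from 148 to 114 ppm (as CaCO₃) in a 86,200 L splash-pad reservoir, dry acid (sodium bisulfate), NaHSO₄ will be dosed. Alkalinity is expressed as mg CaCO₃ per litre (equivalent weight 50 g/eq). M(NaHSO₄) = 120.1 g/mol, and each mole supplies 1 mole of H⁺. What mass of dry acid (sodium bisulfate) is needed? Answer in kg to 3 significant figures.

7.04 kg

Alkalinity to neutralize: (148 − 114) = 34 mg/L as CaCO₃ × 86,200 L = 2931 g as CaCO₃.
Equivalents of H⁺ required: 2931 ÷ 50 g/eq = 58.62 eq = 58.62 mol NaHSO₄.
Mass of NaHSO₄: 58.62 × 120.1 = 7040 g.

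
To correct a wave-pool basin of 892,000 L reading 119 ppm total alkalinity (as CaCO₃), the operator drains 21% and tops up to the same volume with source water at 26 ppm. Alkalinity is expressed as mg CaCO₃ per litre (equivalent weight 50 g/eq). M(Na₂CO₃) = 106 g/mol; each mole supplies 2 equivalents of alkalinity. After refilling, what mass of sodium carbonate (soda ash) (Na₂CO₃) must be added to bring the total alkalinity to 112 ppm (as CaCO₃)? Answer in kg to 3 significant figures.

11.8 kg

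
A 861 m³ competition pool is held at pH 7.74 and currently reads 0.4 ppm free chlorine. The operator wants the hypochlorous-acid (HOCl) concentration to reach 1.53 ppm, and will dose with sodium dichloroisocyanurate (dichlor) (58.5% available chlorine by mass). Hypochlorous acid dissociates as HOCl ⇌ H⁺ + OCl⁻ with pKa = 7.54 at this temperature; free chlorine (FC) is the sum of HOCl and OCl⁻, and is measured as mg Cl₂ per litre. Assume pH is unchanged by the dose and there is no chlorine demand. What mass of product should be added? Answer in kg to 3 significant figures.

Volume: 861 m³ = 861,000 L.
[OCl⁻]/[HOCl] = 10^(pH − pKa) = 10^(7.74 − 7.54) = 1.585; fraction as HOCl = 1/(1 + 1.585) = 0.3869.
Free chlorine required for 1.53 ppm HOCl: 1.53 / 0.3869 = 3.955 ppm.
FC to add: 3.955 − 0.4 = 3.555 mg/L as Cl₂.
Cl₂ equivalent: 3.555 mg/L × 861,000 L = 3061 g.
Product at 58.5% available Cl: 3061 / 0.585 = 5232 g.

5.23 kg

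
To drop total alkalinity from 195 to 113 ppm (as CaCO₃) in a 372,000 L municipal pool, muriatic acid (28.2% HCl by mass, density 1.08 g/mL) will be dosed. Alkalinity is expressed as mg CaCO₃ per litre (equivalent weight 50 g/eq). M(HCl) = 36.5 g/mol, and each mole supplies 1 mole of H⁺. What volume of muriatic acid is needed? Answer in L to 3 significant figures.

Alkalinity to neutralize: (195 − 113) = 82 mg/L as CaCO₃ × 372,000 L = 30,500 g as CaCO₃.
Equivalents of H⁺ required: 30,500 ÷ 50 g/eq = 610.1 eq = 610.1 mol HCl.
Mass of HCl: 610.1 × 36.5 = 22,270 g.
Mass of 28.2% solution: 22,270 / 0.282 = 78,960 g.
Volume: 78,960 g ÷ 1.08 g/mL = 73,120 mL.

73.1 L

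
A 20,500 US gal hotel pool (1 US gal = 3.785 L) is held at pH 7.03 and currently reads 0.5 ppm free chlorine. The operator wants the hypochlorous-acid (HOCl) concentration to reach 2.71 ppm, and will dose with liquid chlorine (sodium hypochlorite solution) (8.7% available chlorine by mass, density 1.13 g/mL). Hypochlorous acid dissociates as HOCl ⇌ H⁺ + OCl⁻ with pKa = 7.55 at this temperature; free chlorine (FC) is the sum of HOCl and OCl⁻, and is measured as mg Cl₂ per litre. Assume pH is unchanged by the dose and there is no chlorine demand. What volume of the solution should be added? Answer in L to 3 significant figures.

2.39 L

Volume: 20,500 US gal × 3.785 L/gal = 77,592 L.
[OCl⁻]/[HOCl] = 10^(pH − pKa) = 10^(7.03 − 7.55) = 0.302; fraction as HOCl = 1/(1 + 0.302) = 0.7681.
Free chlorine required for 2.71 ppm HOCl: 2.71 / 0.7681 = 3.528 ppm.
FC to add: 3.528 − 0.5 = 3.028 mg/L as Cl₂.
Cl₂ equivalent: 3.028 mg/L × 77,592 L = 235 g.
Product at 8.7% available Cl: 235 / 0.087 = 2701 g.
Volume: 2701 g ÷ 1.13 g/mL = 2390 mL.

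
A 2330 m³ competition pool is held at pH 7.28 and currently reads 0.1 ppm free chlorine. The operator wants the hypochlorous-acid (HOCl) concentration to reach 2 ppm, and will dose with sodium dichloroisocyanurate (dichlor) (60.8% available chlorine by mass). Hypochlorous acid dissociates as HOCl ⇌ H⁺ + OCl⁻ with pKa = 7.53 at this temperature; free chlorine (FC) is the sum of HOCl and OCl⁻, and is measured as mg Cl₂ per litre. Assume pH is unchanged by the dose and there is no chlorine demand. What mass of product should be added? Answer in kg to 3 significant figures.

11.6 kg

Volume: 2330 m³ = 2,330,000 L.
[OCl⁻]/[HOCl] = 10^(pH − pKa) = 10^(7.28 − 7.53) = 0.5623; fraction as HOCl = 1/(1 + 0.5623) = 0.6401.
Free chlorine required for 2 ppm HOCl: 2 / 0.6401 = 3.125 ppm.
FC to add: 3.125 − 0.1 = 3.025 mg/L as Cl₂.
Cl₂ equivalent: 3.025 mg/L × 2,330,000 L = 7048 g.
Product at 60.8% available Cl: 7048 / 0.608 = 11,590 g.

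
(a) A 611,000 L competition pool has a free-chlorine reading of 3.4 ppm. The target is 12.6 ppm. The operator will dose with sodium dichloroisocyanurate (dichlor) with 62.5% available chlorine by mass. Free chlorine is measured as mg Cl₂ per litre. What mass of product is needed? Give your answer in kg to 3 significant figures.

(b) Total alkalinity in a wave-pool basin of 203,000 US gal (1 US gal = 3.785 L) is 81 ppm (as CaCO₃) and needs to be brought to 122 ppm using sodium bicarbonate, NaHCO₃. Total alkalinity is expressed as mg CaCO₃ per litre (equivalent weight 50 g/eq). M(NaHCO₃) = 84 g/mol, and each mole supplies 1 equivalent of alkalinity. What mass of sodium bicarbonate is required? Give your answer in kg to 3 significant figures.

(a) Chlorine deficit: 12.6 − 3.4 = 9.2 ppm = 9.2 mg/L as Cl₂.
(a) Cl₂ equivalent needed: 9.2 mg/L × 611,000 L = 5,621,000 mg = 5621 g.
(a) Product at 62.5% available chlorine: 5621 / 0.625 = 8994 g.

(b) Volume: 203,000 US gal × 3.785 L/gal = 768,355 L.
(b) Alkalinity to add: (122 − 81) = 41 mg/L as CaCO₃ × 768,355 L = 31,500 g as CaCO₃.
(b) Equivalents: 31,500 g ÷ 50 g/eq = 630.1 eq.
(b) NaHCO₃ supplies 1 eq per mole → 630.1 mol.
(b) Mass: 630.1 mol × 84 g/mol = 52,920 g.

(a) 8.99 kg; (b) 52.9 kg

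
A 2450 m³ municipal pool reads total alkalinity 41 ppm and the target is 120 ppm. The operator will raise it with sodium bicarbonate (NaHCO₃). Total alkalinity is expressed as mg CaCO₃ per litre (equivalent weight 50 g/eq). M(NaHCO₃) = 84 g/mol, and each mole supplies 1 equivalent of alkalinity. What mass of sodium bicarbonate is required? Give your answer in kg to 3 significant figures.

Volume: 2450 m³ = 2,450,000 L.
Alkalinity to add: (120 − 41) = 79 mg/L as CaCO₃ × 2,450,000 L = 193,600 g as CaCO₃.
Equivalents: 193,600 g ÷ 50 g/eq = 3871 eq.
NaHCO₃ supplies 1 eq per mole → 3871 mol.
Mass: 3871 mol × 84 g/mol = 325,200 g.

325 kg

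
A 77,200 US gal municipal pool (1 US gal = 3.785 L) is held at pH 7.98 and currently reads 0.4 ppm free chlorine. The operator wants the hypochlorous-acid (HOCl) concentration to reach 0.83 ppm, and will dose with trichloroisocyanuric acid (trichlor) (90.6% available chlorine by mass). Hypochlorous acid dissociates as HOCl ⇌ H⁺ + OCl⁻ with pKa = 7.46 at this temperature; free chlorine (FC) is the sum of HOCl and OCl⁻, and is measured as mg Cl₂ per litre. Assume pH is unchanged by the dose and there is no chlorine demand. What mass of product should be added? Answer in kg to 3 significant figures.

1.03 kg

Volume: 77,200 US gal × 3.785 L/gal = 292,202 L.
[OCl⁻]/[HOCl] = 10^(pH − pKa) = 10^(7.98 − 7.46) = 3.311; fraction as HOCl = 1/(1 + 3.311) = 0.2319.
Free chlorine required for 0.83 ppm HOCl: 0.83 / 0.2319 = 3.578 ppm.
FC to add: 3.578 − 0.4 = 3.178 mg/L as Cl₂.
Cl₂ equivalent: 3.178 mg/L × 292,202 L = 928.7 g.
Product at 90.6% available Cl: 928.7 / 0.906 = 1025 g.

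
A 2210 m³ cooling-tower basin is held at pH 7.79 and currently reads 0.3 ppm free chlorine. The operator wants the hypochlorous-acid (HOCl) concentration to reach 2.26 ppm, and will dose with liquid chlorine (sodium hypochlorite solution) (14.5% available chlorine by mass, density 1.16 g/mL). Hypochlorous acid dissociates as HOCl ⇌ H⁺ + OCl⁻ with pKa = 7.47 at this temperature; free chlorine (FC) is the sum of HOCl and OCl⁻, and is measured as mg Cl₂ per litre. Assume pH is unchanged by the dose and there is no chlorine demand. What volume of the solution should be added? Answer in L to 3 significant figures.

Volume: 2210 m³ = 2,210,000 L.
[OCl⁻]/[HOCl] = 10^(pH − pKa) = 10^(7.79 − 7.47) = 2.089; fraction as HOCl = 1/(1 + 2.089) = 0.3237.
Free chlorine required for 2.26 ppm HOCl: 2.26 / 0.3237 = 6.982 ppm.
FC to add: 6.982 − 0.3 = 6.682 mg/L as Cl₂.
Cl₂ equivalent: 6.682 mg/L × 2,210,000 L = 14,770 g.
Product at 14.5% available Cl: 14,770 / 0.145 = 101,800 g.
Volume: 101,800 g ÷ 1.16 g/mL = 87,790 mL.

87.8 L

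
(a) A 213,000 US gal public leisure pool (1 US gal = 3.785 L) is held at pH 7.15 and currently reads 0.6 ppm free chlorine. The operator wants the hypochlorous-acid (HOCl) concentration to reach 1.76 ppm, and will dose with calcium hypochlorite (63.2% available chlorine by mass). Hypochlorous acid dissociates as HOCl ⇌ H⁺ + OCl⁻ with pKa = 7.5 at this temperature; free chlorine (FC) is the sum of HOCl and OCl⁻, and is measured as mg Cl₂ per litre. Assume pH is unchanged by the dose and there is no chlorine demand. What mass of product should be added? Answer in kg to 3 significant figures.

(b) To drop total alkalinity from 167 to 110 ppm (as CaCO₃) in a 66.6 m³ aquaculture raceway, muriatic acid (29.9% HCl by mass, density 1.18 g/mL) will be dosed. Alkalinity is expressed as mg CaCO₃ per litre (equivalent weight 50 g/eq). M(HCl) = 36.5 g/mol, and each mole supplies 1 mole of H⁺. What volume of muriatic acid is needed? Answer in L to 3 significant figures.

(a) 2.48 kg; (b) 7.85 L

(a) Volume: 213,000 US gal × 3.785 L/gal = 806,205 L.
(a) [OCl⁻]/[HOCl] = 10^(pH − pKa) = 10^(7.15 − 7.5) = 0.4467; fraction as HOCl = 1/(1 + 0.4467) = 0.6912.
(a) Free chlorine required for 1.76 ppm HOCl: 1.76 / 0.6912 = 2.546 ppm.
(a) FC to add: 2.546 − 0.6 = 1.946 mg/L as Cl₂.
(a) Cl₂ equivalent: 1.946 mg/L × 806,205 L = 1569 g.
(a) Product at 63.2% available Cl: 1569 / 0.632 = 2483 g.

(b) Volume: 66.6 m³ = 66,600 L.
(b) Alkalinity to neutralize: (167 − 110) = 57 mg/L as CaCO₃ × 66,600 L = 3796 g as CaCO₃.
(b) Equivalents of H⁺ required: 3796 ÷ 50 g/eq = 75.92 eq = 75.92 mol HCl.
(b) Mass of HCl: 75.92 × 36.5 = 2771 g.
(b) Mass of 29.9% solution: 2771 / 0.299 = 9268 g.
(b) Volume: 9268 g ÷ 1.18 g/mL = 7855 mL.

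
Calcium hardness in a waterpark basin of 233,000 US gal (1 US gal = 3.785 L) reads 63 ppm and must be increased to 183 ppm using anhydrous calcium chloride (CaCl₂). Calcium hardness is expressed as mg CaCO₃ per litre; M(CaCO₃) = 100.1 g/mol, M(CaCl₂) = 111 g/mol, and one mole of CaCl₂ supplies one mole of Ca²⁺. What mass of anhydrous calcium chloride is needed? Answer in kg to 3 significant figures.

117 kg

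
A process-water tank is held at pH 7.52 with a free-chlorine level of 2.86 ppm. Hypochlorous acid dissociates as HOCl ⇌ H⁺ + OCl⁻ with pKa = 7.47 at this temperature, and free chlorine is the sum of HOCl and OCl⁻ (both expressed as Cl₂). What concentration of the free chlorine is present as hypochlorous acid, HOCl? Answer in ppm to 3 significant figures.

1.35 ppm

[OCl⁻]/[HOCl] = 10^(pH − pKa) = 10^(7.52 − 7.47) = 10^0.05 = 1.122.
Fraction as HOCl = 1 / (1 + 1.122) = 0.4712.
HOCl = 0.4712 × 2.86 ppm = 1.348 ppm.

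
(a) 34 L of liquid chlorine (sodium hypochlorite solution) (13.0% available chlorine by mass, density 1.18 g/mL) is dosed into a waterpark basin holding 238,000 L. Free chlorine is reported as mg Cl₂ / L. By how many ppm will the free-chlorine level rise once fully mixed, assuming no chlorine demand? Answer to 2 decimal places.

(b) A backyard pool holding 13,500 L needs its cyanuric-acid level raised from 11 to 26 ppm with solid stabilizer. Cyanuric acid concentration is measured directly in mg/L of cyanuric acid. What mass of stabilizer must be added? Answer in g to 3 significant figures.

(a) 21.91 ppm; (b) 202 g

(a) Mass of solution: 34 L × 1000 mL/L × 1.18 g/mL = 40,120 g.
(a) Available chlorine delivered: 40,120 g × 0.13 = 5216 g as Cl₂.
(a) Concentration rise: 5216 g / 238,000 L = 21.91 mg/L = 21.91 ppm.

(b) CYA to add: (26 − 11) = 15 mg/L × 13,500 L = 202.5 g cyanuric acid.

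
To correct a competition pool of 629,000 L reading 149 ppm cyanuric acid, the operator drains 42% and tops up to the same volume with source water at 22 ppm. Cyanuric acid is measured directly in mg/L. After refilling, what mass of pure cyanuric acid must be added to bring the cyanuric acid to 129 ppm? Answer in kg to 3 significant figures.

21.0 kg

After draining 42% and refilling: 149 × 0.58 + 22 × 0.42 = 95.66 ppm.
Deficit to target: 129 − 95.66 = 33.34 mg/L.
Mass: 33.34 mg/L × 629,000 L = 20,970 g cyanuric acid.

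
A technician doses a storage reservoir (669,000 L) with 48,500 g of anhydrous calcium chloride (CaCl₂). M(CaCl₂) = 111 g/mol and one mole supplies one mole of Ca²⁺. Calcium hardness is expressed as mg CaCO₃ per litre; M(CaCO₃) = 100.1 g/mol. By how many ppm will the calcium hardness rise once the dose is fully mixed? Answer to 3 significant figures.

65.4 ppm

Moles of Ca²⁺: 48,500 g ÷ 111 g/mol = 436.9 mol.
As CaCO₃: 436.9 mol × 100.1 g/mol = 43,740 g.
Rise: 43,740 g / 669,000 L × 1000 = 65.38 mg/L.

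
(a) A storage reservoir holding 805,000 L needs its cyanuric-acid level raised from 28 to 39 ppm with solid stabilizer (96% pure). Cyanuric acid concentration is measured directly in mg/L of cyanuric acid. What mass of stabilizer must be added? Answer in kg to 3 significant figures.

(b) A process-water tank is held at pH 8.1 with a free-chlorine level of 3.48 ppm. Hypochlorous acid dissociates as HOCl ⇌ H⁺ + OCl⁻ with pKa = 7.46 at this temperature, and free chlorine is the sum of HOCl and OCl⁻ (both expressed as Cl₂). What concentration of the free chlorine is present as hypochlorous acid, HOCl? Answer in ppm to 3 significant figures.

(a) 9.22 kg; (b) 0.649 ppm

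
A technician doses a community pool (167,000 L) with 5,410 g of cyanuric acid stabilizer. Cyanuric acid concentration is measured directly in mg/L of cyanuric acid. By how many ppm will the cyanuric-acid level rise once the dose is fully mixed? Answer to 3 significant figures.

32.4 ppm

Rise: 5,410 g / 167,000 L × 1000 = 32.4 mg/L.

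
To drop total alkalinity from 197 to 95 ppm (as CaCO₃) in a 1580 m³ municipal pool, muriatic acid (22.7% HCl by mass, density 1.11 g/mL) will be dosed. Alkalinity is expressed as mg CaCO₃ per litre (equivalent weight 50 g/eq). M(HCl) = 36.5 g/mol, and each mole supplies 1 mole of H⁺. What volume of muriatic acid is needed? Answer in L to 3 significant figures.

467 L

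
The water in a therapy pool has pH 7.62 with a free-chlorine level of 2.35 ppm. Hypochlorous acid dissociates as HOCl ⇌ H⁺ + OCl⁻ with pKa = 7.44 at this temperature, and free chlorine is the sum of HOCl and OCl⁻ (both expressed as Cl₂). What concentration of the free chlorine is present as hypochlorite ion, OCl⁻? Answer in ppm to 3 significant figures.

1.42 ppm

[OCl⁻]/[HOCl] = 10^(pH − pKa) = 10^(7.62 − 7.44) = 10^0.18 = 1.514.
Fraction as HOCl = 1 / (1 + 1.514) = 0.3978.
OCl⁻ = (1 − 0.3978) × 2.35 ppm = 1.415 ppm.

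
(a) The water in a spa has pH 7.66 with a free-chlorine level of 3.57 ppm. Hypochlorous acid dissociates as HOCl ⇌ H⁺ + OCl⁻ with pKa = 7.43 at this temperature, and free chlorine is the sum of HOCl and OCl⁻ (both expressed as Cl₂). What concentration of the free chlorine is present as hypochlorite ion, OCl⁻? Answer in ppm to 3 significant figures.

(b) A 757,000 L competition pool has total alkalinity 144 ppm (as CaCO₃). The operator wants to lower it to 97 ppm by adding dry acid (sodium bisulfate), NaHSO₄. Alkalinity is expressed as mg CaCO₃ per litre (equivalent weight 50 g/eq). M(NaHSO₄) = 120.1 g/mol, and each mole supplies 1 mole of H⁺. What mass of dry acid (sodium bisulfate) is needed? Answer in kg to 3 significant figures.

(a) 2.25 ppm; (b) 85.5 kg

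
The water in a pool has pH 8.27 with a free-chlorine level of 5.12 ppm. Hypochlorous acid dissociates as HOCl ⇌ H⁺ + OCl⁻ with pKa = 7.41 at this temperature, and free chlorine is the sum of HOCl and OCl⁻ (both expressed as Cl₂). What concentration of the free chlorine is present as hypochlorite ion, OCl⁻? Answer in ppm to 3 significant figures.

4.50 ppm

[OCl⁻]/[HOCl] = 10^(pH − pKa) = 10^(8.27 − 7.41) = 10^0.86 = 7.244.
Fraction as HOCl = 1 / (1 + 7.244) = 0.1213.
OCl⁻ = (1 − 0.1213) × 5.12 ppm = 4.499 ppm.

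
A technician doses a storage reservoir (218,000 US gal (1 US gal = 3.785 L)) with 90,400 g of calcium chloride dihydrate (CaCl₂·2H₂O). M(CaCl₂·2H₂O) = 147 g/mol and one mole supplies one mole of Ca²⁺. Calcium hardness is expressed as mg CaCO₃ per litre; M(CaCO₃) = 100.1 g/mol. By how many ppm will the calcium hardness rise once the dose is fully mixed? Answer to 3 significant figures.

74.6 ppm

Volume: 218,000 US gal × 3.785 L/gal = 825,130 L.
Moles of Ca²⁺: 90,400 g ÷ 147 g/mol = 615 mol.
As CaCO₃: 615 mol × 100.1 g/mol = 61,560 g.
Rise: 61,560 g / 825,130 L × 1000 = 74.6 mg/L.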